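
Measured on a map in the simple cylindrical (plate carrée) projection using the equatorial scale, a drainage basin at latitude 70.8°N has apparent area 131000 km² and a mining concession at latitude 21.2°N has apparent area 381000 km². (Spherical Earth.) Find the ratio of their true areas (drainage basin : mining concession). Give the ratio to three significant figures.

On the plate carrée, areal scale = h·k = 1 × sec φ, so true area = apparent × cos φ.
True area of drainage basin: 131000 × cos(70.8°) = 131000 × 0.3289 = 43080 km².
True area of mining concession: 381000 × cos(21.2°) = 381000 × 0.9323 = 355200 km².
Ratio = 43080 / 355200 ≈ 0.121.

0.121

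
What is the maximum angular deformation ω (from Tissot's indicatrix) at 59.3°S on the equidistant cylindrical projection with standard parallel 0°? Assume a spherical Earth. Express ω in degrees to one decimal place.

37.8°

For the equirectangular projection with φ₀ = 0 (plate carrée), h = 1 along meridians and k = sec φ along parallels.
At 59.3°: h = 1.000, k = 1.959; principal scales a = 1.959, b = 1.000.
sin(ω/2) = (a − b)/(a + b) = 0.9587/2.959 = 0.3240, so ω = 2 arcsin(0.3240) ≈ 37.8°.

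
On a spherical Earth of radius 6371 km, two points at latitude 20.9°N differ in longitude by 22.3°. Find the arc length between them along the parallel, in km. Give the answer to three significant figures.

Arc length along a parallel = R cos φ · Δλ (with Δλ in radians).
= 6371 × cos 20.9° × (22.3° × π/180) = 6371 × 0.9342 × 0.3892 ≈ 2320 km.

2320 km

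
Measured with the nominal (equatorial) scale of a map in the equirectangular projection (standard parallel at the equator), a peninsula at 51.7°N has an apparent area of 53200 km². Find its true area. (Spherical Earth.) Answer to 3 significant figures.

33000 km²

Plate carrée maps x = Rλ, y = Rφ. The meridian scale is h = 1 and the parallel scale is k = 1/cos φ = sec φ.
Areal scale = h·k = 1 × sec φ; at 51.7°, h = 1.000, k = 1.613, so h·k = 1.613.
True area = apparent / (areal scale) = 53200 / 1.613 ≈ 33000 km².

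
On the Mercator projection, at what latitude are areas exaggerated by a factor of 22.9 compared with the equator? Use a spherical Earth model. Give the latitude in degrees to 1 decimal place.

Mercator areal scale is sec²φ.
sec²φ = 22.9  ⇒  cos²φ = 0.04367  ⇒  cos φ = 0.2090.
φ = arccos(0.2090) ≈ 77.9°.

77.9°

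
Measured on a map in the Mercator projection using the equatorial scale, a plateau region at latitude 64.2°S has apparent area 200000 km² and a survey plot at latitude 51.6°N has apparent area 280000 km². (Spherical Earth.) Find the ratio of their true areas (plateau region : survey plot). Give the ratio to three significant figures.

On Mercator the areal scale is sec²φ, so true area = apparent × cos²φ.
True area of plateau region: 200000 × cos²(64.2°) = 200000 × 0.1894 = 37890 km².
True area of survey plot: 280000 × cos²(51.6°) = 280000 × 0.3858 = 108000 km².
Ratio = 37890 / 108000 ≈ 0.351.

0.351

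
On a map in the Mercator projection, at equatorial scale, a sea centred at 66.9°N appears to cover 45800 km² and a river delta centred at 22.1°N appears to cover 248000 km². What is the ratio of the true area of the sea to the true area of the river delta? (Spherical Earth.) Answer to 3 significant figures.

0.0331

Since Mercator area scale is 1/cos²φ, the true area equals the apparent area multiplied by cos²φ.
True area of sea: 45800 × cos²(66.9°) = 45800 × 0.1539 = 7050 km².
True area of river delta: 248000 × cos²(22.1°) = 248000 × 0.8585 = 212900 km².
Ratio = 7050 / 212900 ≈ 0.0331.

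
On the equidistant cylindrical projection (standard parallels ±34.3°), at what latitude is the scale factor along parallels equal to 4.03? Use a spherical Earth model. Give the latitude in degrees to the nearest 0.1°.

In the equirectangular projection with standard parallel φ₀ = 34.3° (x = Rλ cos φ₀, y = Rφ), meridians are true-scale (h = 1) and the parallel scale is k = cos φ₀ / cos φ.
k = cos φ₀ / cos φ = 4.03  ⇒  cos φ = cos 34.3° / 4.03 = 0.2050.
φ = arccos(0.2050) ≈ 78.2°.

78.2°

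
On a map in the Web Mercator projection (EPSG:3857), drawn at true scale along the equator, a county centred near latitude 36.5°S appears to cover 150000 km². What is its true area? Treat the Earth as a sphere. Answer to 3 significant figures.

For Mercator, h = k = sec φ (a conformal cylindrical projection has a single point scale, 1/cos φ).
Areal scale = k² = sec²φ = 1/cos²(36.5°) = 1/0.8039² = 1.548.
True area = apparent / (areal scale) = 150000 / 1.548 ≈ 96900 km².

96900 km²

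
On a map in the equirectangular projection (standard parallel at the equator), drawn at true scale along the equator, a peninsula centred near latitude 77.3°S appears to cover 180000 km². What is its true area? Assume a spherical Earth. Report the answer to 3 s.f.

39600 km²

Plate carrée maps x = Rλ, y = Rφ. The meridian scale is h = 1 and the parallel scale is k = 1/cos φ = sec φ.
Areal scale = h·k = 1 × sec φ; at 77.3°, h = 1.000, k = 4.549, so h·k = 4.549.
True area = apparent / (areal scale) = 180000 / 4.549 ≈ 39600 km².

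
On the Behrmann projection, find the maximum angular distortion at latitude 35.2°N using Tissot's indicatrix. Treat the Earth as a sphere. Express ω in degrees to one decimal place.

Behrmann is a cylindrical equal-area projection with standard parallels at ±30°. For cylindrical equal-area with standard parallel φ₀, h = cos φ / cos φ₀ and k = cos φ₀ / cos φ, so h·k = 1.
At 35.2°: h = 0.9436, k = 1.060; principal scales a = 1.060, b = 0.9436.
sin(ω/2) = (a − b)/(a + b) = 0.1163/2.003 = 0.05803, so ω = 2 arcsin(0.05803) ≈ 6.7°.

6.7°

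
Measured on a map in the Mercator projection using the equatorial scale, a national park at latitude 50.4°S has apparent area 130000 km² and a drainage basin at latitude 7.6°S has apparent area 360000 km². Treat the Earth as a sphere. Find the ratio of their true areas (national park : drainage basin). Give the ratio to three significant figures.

Since Mercator area scale is 1/cos²φ, the true area equals the apparent area multiplied by cos²φ.
True area of national park: 130000 × cos²(50.4°) = 130000 × 0.4063 = 52820 km².
True area of drainage basin: 360000 × cos²(7.6°) = 360000 × 0.9825 = 353700 km².
Ratio = 52820 / 353700 ≈ 0.149.

0.149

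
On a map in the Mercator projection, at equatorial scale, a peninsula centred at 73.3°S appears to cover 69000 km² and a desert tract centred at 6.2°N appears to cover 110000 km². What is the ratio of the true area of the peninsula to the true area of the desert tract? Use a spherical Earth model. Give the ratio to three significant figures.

0.0524

Since Mercator area scale is 1/cos²φ, the true area equals the apparent area multiplied by cos²φ.
True area of peninsula: 69000 × cos²(73.3°) = 69000 × 0.08258 = 5698 km².
True area of desert tract: 110000 × cos²(6.2°) = 110000 × 0.9883 = 108700 km².
Ratio = 5698 / 108700 ≈ 0.0524.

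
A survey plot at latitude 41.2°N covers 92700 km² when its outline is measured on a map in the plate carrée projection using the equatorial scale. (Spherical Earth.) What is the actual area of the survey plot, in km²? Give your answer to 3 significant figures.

69700 km²

Plate carrée maps x = Rλ, y = Rφ. The meridian scale is h = 1 and the parallel scale is k = 1/cos φ = sec φ.
Areal scale = h·k = 1 × sec φ; at 41.2°, h = 1.000, k = 1.329, so h·k = 1.329.
True area = apparent / (areal scale) = 92700 / 1.329 ≈ 69700 km².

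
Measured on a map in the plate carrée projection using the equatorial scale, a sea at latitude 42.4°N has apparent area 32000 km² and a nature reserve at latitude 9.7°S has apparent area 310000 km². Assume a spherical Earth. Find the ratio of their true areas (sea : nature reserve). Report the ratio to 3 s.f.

On the plate carrée, areal scale = h·k = 1 × sec φ, so true area = apparent × cos φ.
True area of sea: 32000 × cos(42.4°) = 32000 × 0.7385 = 23630 km².
True area of nature reserve: 310000 × cos(9.7°) = 310000 × 0.9857 = 305600 km².
Ratio = 23630 / 305600 ≈ 0.0773.

0.0773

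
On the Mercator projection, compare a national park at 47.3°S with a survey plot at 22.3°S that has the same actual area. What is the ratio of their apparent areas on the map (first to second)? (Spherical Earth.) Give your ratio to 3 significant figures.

1.86

Mercator areal scale is sec²φ.
At 47.3°: sec²(47.3°) = 1/0.6782² = 2.174.
At 22.3°: sec²(22.3°) = 1/0.9252² = 1.168.
Ratio = 2.174/1.168 = cos²(22.3°)/cos²(47.3°) ≈ 1.86.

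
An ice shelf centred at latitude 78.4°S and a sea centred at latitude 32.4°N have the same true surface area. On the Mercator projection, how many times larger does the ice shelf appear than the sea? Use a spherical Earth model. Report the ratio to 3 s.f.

Mercator areal scale is sec²φ.
At 78.4°: sec²(78.4°) = 1/0.2011² = 24.73.
At 32.4°: sec²(32.4°) = 1/0.8443² = 1.403.
Ratio = 24.73/1.403 = cos²(32.4°)/cos²(78.4°) ≈ 17.6.

17.6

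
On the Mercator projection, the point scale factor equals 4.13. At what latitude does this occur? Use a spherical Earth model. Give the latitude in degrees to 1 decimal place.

76.0°

Mercator scale is k = sec φ = 1/cos φ.
1/cos φ = 4.13  ⇒  cos φ = 0.2421  ⇒  φ = arccos(0.2421) ≈ 76.0°.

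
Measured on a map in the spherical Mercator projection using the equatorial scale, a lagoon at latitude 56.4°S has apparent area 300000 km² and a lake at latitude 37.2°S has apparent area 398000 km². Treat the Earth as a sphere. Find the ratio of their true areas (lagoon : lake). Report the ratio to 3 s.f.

0.364

Mercator's areal exaggeration is sec²φ; hence true area = (apparent area) · cos²φ.
True area of lagoon: 300000 × cos²(56.4°) = 300000 × 0.3062 = 91870 km².
True area of lake: 398000 × cos²(37.2°) = 398000 × 0.6345 = 252500 km².
Ratio = 91870 / 252500 ≈ 0.364.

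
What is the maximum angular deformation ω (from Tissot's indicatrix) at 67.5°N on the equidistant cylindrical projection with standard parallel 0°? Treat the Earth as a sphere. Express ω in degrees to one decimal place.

For the equirectangular projection with φ₀ = 0 (plate carrée), h = 1 along meridians and k = sec φ along parallels.
At 67.5°: h = 1.000, k = 2.613; principal scales a = 2.613, b = 1.000.
sin(ω/2) = (a − b)/(a + b) = 1.613/3.613 = 0.4465, so ω = 2 arcsin(0.4465) ≈ 53.0°.

53.0°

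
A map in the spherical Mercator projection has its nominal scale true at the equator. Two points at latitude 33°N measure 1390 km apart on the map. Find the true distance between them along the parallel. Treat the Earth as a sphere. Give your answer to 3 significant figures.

Mercator is conformal, so the point scale is isotropic: h = k = sec φ = 1/cos φ.
Along the parallel at 33°, map distances are exaggerated by k = sec 33° = 1.192.
True distance = 1390 / 1.192 = 1390 × cos 33° ≈ 1170 km.

1170 km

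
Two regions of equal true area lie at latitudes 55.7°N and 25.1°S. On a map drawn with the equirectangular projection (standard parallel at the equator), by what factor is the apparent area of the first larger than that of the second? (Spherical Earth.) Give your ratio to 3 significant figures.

Plate carrée maps x = Rλ, y = Rφ. The meridian scale is h = 1 and the parallel scale is k = 1/cos φ = sec φ.
Areal scale at 55.7°: h·k = 1.000 × 1.775 = 1.775.
Areal scale at 25.1°: h·k = 1.000 × 1.104 = 1.104.
Ratio = 1.775/1.104 ≈ 1.61.

1.61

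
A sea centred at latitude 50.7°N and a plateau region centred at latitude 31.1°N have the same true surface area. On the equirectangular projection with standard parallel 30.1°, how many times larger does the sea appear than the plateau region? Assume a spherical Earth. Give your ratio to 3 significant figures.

1.35

The equidistant cylindrical projection with φ₀ = 30.1° has h = 1 (meridians true) and k = cos φ₀ / cos φ along parallels.
Areal scale at 50.7°: h·k = 1.000 × 1.366 = 1.366.
Areal scale at 31.1°: h·k = 1.000 × 1.010 = 1.010.
Ratio = 1.366/1.010 ≈ 1.35.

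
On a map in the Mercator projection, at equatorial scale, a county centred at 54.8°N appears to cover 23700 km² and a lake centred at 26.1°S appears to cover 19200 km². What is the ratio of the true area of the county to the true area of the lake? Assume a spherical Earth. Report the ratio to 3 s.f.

0.509

On Mercator the areal scale is sec²φ, so true area = apparent × cos²φ.
True area of county: 23700 × cos²(54.8°) = 23700 × 0.3323 = 7875 km².
True area of lake: 19200 × cos²(26.1°) = 19200 × 0.8065 = 15480 km².
Ratio = 7875 / 15480 ≈ 0.509.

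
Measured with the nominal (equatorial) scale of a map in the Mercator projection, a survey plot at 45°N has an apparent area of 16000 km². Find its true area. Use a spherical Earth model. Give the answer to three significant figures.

8000 km²

For Mercator, h = k = sec φ (a conformal cylindrical projection has a single point scale, 1/cos φ).
Areal scale = k² = sec²φ = 1/cos²(45°) = 1/0.7071² = 2.000.
True area = apparent / (areal scale) = 16000 / 2.000 ≈ 8000 km².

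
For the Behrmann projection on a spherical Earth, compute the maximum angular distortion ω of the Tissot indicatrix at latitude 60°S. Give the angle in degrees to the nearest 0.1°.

60.0°

Behrmann is a cylindrical equal-area projection with standard parallels at ±30°. Cylindrical equal-area (φ₀ = 30°): h = cos φ / cos 30° along meridians, k = cos 30° / cos φ along parallels; h·k = 1.
At 60°: h = 0.5774, k = 1.732; principal scales a = 1.732, b = 0.5774.
sin(ω/2) = (a − b)/(a + b) = 1.155/2.309 = 0.5000, so ω = 2 arcsin(0.5000) ≈ 60.0°.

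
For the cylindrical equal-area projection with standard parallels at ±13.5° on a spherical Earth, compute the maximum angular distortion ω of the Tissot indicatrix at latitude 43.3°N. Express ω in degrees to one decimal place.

32.7°

A cylindrical equal-area projection with standard parallel φ₀ has meridian scale h = cos φ / cos φ₀ and parallel scale k = cos φ₀ / cos φ (so areas are preserved, h·k = 1).
At 43.3°: h = 0.7485, k = 1.336; principal scales a = 1.336, b = 0.7485.
sin(ω/2) = (a − b)/(a + b) = 0.5876/2.085 = 0.2819, so ω = 2 arcsin(0.2819) ≈ 32.7°.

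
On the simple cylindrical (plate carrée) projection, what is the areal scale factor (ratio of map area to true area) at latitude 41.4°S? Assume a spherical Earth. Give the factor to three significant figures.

1.33

In the plate carrée (x = Rλ, y = Rφ), meridians are true-scale (h = 1) and parallels are stretched by k = sec φ.
Areal scale = h·k = 1 × sec φ; at 41.4°, h = 1.000, k = 1.333, so h·k = 1.333.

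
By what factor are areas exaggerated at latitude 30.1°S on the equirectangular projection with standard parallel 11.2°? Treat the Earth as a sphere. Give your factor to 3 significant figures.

1.13

The equidistant cylindrical projection with φ₀ = 11.2° has h = 1 (meridians true) and k = cos φ₀ / cos φ along parallels.
Areal scale = h·k = 1 × cos φ₀ / cos φ; at 30.1°, h = 1.000, k = 1.134, so h·k = 1.134.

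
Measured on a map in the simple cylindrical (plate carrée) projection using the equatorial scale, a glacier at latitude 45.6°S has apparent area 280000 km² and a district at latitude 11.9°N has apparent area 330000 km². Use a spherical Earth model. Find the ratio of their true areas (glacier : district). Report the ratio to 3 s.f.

0.607

On the plate carrée, areal scale = h·k = 1 × sec φ, so true area = apparent × cos φ.
True area of glacier: 280000 × cos(45.6°) = 280000 × 0.6997 = 195900 km².
True area of district: 330000 × cos(11.9°) = 330000 × 0.9785 = 322900 km².
Ratio = 195900 / 322900 ≈ 0.607.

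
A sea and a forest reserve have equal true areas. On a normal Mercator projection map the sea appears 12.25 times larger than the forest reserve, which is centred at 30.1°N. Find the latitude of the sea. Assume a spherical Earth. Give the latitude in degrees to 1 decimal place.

75.7°

On Mercator, (apparent₁)/(apparent₂) = sec²φ₁ / sec²φ₂ when true areas are equal.
cos²φ₂ / cos²φ₁ = 12.25  ⇒  cos φ₁ = cos 30.1° / √12.25 = 0.8652/3.500 = 0.2472.
φ₁ = arccos(0.2472) ≈ 75.7°.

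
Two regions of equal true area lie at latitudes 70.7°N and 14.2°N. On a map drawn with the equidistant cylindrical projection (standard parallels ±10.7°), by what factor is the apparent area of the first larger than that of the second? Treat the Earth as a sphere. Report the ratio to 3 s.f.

With standard parallel φ₀ = 10.7°, the equirectangular projection gives x = Rλ cos φ₀, y = Rφ, so h = 1 and k = cos 10.7° / cos φ.
Areal scale at 70.7°: h·k = 1.000 × 2.973 = 2.973.
Areal scale at 14.2°: h·k = 1.000 × 1.014 = 1.014.
Ratio = 2.973/1.014 ≈ 2.93.

2.93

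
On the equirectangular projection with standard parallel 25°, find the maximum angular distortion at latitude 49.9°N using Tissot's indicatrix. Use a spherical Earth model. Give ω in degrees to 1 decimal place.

19.5°

With standard parallel φ₀ = 25°, the equirectangular projection gives x = Rλ cos φ₀, y = Rφ, so h = 1 and k = cos 25° / cos φ.
At 49.9°: h = 1.000, k = 1.407; principal scales a = 1.407, b = 1.000.
sin(ω/2) = (a − b)/(a + b) = 0.4070/2.407 = 0.1691, so ω = 2 arcsin(0.1691) ≈ 19.5°.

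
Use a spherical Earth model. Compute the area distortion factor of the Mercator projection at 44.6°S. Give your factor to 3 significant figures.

For Mercator, h = k = sec φ (a conformal cylindrical projection has a single point scale, 1/cos φ).
Areal scale = k² = sec²φ = 1/cos²(44.6°) = 1/0.7120² = 1.972.

1.97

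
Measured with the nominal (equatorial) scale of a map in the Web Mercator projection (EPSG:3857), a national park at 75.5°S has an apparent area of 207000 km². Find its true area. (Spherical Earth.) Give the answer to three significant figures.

Mercator is conformal, so the point scale is isotropic: h = k = sec φ = 1/cos φ.
Areal scale = k² = sec²φ = 1/cos²(75.5°) = 1/0.2504² = 15.95.
True area = apparent / (areal scale) = 207000 / 15.95 ≈ 13000 km².

13000 km²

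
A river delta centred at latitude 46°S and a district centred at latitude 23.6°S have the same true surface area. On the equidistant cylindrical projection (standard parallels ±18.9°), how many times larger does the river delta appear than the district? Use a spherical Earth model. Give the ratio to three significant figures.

The equidistant cylindrical projection with φ₀ = 18.9° has h = 1 (meridians true) and k = cos φ₀ / cos φ along parallels.
Areal scale at 46°: h·k = 1.000 × 1.362 = 1.362.
Areal scale at 23.6°: h·k = 1.000 × 1.032 = 1.032.
Ratio = 1.362/1.032 ≈ 1.32.

1.32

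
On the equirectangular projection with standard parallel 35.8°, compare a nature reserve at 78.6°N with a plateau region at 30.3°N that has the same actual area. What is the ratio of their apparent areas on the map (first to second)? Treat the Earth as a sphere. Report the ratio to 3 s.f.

4.37

In the equirectangular projection with standard parallel φ₀ = 35.8° (x = Rλ cos φ₀, y = Rφ), meridians are true-scale (h = 1) and the parallel scale is k = cos φ₀ / cos φ.
Areal scale at 78.6°: h·k = 1.000 × 4.103 = 4.103.
Areal scale at 30.3°: h·k = 1.000 × 0.9394 = 0.9394.
Ratio = 4.103/0.9394 ≈ 4.37.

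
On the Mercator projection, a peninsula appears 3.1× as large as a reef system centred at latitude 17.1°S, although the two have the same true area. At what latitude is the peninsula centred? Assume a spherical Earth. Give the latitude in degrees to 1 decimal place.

On Mercator, (apparent₁)/(apparent₂) = sec²φ₁ / sec²φ₂ when true areas are equal.
cos²φ₂ / cos²φ₁ = 3.1  ⇒  cos φ₁ = cos 17.1° / √3.1 = 0.9558/1.761 = 0.5429.
φ₁ = arccos(0.5429) ≈ 57.1°.

57.1°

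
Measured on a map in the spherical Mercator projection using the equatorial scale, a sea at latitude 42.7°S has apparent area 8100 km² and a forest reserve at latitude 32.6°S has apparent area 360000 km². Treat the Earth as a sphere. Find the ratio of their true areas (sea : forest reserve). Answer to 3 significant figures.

Mercator's areal exaggeration is sec²φ; hence true area = (apparent area) · cos²φ.
True area of sea: 8100 × cos²(42.7°) = 8100 × 0.5401 = 4375 km².
True area of forest reserve: 360000 × cos²(32.6°) = 360000 × 0.7097 = 255500 km².
Ratio = 4375 / 255500 ≈ 0.0171.

0.0171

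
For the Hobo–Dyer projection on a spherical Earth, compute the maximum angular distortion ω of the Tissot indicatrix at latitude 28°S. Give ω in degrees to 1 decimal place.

12.2°

Hobo–Dyer is a cylindrical equal-area projection with standard parallels at ±37.5°. Cylindrical equal-area (φ₀ = 37.5°): h = cos φ / cos 37.5° along meridians, k = cos 37.5° / cos φ along parallels; h·k = 1.
At 28°: h = 1.113, k = 0.8985; principal scales a = 1.113, b = 0.8985.
sin(ω/2) = (a − b)/(a + b) = 0.2144/2.011 = 0.1066, so ω = 2 arcsin(0.1066) ≈ 12.2°.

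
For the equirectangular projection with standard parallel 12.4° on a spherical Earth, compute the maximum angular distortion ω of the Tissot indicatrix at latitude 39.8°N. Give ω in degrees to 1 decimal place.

13.7°

With standard parallel φ₀ = 12.4°, the equirectangular projection gives x = Rλ cos φ₀, y = Rφ, so h = 1 and k = cos 12.4° / cos φ.
At 39.8°: h = 1.000, k = 1.271; principal scales a = 1.271, b = 1.000.
sin(ω/2) = (a − b)/(a + b) = 0.2712/2.271 = 0.1194, so ω = 2 arcsin(0.1194) ≈ 13.7°.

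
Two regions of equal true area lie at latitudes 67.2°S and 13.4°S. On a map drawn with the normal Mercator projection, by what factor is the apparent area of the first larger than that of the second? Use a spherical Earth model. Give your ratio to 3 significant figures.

Mercator is conformal with k = sec φ, so areal scale = k² = sec²φ.
At 67.2°: sec²(67.2°) = 1/0.3875² = 6.659.
At 13.4°: sec²(13.4°) = 1/0.9728² = 1.057.
Ratio = 6.659/1.057 = cos²(13.4°)/cos²(67.2°) ≈ 6.30.

6.30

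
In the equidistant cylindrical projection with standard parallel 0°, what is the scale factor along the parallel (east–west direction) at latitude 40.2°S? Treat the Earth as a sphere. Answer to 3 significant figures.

1.31

Plate carrée maps x = Rλ, y = Rφ. The meridian scale is h = 1 and the parallel scale is k = 1/cos φ = sec φ.
k = 1/cos 40.2° = 1/0.7638 = 1.309.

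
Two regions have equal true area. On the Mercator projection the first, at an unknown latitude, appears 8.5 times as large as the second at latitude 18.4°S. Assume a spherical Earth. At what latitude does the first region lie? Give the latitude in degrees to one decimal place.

On Mercator, (apparent₁)/(apparent₂) = sec²φ₁ / sec²φ₂ when true areas are equal.
cos²φ₂ / cos²φ₁ = 8.5  ⇒  cos φ₁ = cos 18.4° / √8.5 = 0.9489/2.915 = 0.3255.
φ₁ = arccos(0.3255) ≈ 71.0°.

71.0°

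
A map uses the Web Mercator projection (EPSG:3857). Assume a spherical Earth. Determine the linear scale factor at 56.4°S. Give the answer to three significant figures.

Mercator is conformal, so the point scale is isotropic: h = k = sec φ = 1/cos φ.
k = 1/cos 56.4° = 1/0.5534 = 1.807.

1.81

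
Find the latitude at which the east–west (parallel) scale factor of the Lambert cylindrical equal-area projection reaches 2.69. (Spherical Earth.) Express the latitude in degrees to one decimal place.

68.2°

The Lambert cylindrical equal-area projection is the cylindrical equal-area projection with its standard parallel at the equator (φ₀ = 0). Cylindrical equal-area (φ₀ = 0°): h = cos φ / cos 0° along meridians, k = cos 0° / cos φ along parallels; h·k = 1.
k = cos φ₀ / cos φ = 2.69  ⇒  cos φ = cos 0° / 2.69 = 0.3717.
φ = arccos(0.3717) ≈ 68.2°.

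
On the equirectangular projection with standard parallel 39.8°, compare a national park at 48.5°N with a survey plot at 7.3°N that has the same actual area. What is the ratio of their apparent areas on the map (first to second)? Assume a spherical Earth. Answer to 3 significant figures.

The equidistant cylindrical projection with φ₀ = 39.8° has h = 1 (meridians true) and k = cos φ₀ / cos φ along parallels.
Areal scale at 48.5°: h·k = 1.000 × 1.159 = 1.159.
Areal scale at 7.3°: h·k = 1.000 × 0.7746 = 0.7746.
Ratio = 1.159/0.7746 ≈ 1.50.

1.50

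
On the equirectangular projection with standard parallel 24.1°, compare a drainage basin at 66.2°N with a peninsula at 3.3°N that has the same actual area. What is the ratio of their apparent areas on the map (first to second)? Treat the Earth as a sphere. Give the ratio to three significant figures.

2.47

In the equirectangular projection with standard parallel φ₀ = 24.1° (x = Rλ cos φ₀, y = Rφ), meridians are true-scale (h = 1) and the parallel scale is k = cos φ₀ / cos φ.
Areal scale at 66.2°: h·k = 1.000 × 2.262 = 2.262.
Areal scale at 3.3°: h·k = 1.000 × 0.9144 = 0.9144.
Ratio = 2.262/0.9144 ≈ 2.47.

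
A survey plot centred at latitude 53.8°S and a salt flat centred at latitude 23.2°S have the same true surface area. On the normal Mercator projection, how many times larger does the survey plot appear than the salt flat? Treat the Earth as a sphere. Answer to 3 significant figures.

Mercator areal scale is sec²φ.
At 53.8°: sec²(53.8°) = 1/0.5906² = 2.867.
At 23.2°: sec²(23.2°) = 1/0.9191² = 1.184.
Ratio = 2.867/1.184 = cos²(23.2°)/cos²(53.8°) ≈ 2.42.

2.42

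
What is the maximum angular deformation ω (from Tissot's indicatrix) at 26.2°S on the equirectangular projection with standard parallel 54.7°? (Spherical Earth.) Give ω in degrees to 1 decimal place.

25.0°

With standard parallel φ₀ = 54.7°, the equirectangular projection gives x = Rλ cos φ₀, y = Rφ, so h = 1 and k = cos 54.7° / cos φ.
At 26.2°: h = 1.000, k = 0.6440; principal scales a = 1.000, b = 0.6440.
sin(ω/2) = (a − b)/(a + b) = 0.3560/1.644 = 0.2165, so ω = 2 arcsin(0.2165) ≈ 25.0°.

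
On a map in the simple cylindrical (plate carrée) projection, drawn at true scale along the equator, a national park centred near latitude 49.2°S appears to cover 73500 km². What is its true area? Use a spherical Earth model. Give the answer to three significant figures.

48000 km²

In the plate carrée (x = Rλ, y = Rφ), meridians are true-scale (h = 1) and parallels are stretched by k = sec φ.
Areal scale = h·k = 1 × sec φ; at 49.2°, h = 1.000, k = 1.530, so h·k = 1.530.
True area = apparent / (areal scale) = 73500 / 1.530 ≈ 48000 km².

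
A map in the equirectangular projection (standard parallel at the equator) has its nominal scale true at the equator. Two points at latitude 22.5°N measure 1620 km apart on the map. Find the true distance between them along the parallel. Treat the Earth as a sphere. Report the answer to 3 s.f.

In the plate carrée (x = Rλ, y = Rφ), meridians are true-scale (h = 1) and parallels are stretched by k = sec φ.
Along the parallel at 22.5°, map distances are exaggerated by k = sec 22.5° = 1.082.
True distance = 1620 / 1.082 = 1620 × cos 22.5° ≈ 1500 km.

1500 km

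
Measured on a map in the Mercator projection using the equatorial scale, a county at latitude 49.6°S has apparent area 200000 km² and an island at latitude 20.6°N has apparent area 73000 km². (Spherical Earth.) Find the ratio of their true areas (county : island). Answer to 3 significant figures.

Mercator's areal exaggeration is sec²φ; hence true area = (apparent area) · cos²φ.
True area of county: 200000 × cos²(49.6°) = 200000 × 0.4201 = 84010 km².
True area of island: 73000 × cos²(20.6°) = 73000 × 0.8762 = 63960 km².
Ratio = 84010 / 63960 ≈ 1.31.

1.31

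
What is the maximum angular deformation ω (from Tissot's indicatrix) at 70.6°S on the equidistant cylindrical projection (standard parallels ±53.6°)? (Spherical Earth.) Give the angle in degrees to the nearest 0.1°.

The equidistant cylindrical projection with φ₀ = 53.6° has h = 1 (meridians true) and k = cos φ₀ / cos φ along parallels.
At 70.6°: h = 1.000, k = 1.787; principal scales a = 1.787, b = 1.000.
sin(ω/2) = (a − b)/(a + b) = 0.7865/2.787 = 0.2823, so ω = 2 arcsin(0.2823) ≈ 32.8°.

32.8°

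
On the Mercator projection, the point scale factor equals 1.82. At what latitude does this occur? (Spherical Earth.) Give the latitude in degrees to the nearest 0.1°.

Mercator scale is k = sec φ = 1/cos φ.
1/cos φ = 1.82  ⇒  cos φ = 0.5495  ⇒  φ = arccos(0.5495) ≈ 56.7°.

56.7°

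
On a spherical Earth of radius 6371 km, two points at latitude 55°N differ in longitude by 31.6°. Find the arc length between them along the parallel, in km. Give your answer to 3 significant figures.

2020 km

Arc length along a parallel = R cos φ · Δλ (with Δλ in radians).
= 6371 × cos 55° × (31.6° × π/180) = 6371 × 0.5736 × 0.5515 ≈ 2020 km.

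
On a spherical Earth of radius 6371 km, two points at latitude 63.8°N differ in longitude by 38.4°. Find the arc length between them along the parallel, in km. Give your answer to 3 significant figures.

1890 km

Arc length along a parallel = R cos φ · Δλ (with Δλ in radians).
= 6371 × cos 63.8° × (38.4° × π/180) = 6371 × 0.4415 × 0.6702 ≈ 1890 km.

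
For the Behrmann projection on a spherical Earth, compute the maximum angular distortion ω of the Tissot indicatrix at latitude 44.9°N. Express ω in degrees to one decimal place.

22.9°

The Behrmann projection is cylindrical equal-area with φ₀ = 30°. A cylindrical equal-area projection with standard parallel φ₀ has meridian scale h = cos φ / cos φ₀ and parallel scale k = cos φ₀ / cos φ (so areas are preserved, h·k = 1).
At 44.9°: h = 0.8179, k = 1.223; principal scales a = 1.223, b = 0.8179.
sin(ω/2) = (a − b)/(a + b) = 0.4047/2.041 = 0.1983, so ω = 2 arcsin(0.1983) ≈ 22.9°.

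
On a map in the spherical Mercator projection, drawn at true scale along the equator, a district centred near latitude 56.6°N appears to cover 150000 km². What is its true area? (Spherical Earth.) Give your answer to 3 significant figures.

For Mercator, h = k = sec φ (a conformal cylindrical projection has a single point scale, 1/cos φ).
Areal scale = k² = sec²φ = 1/cos²(56.6°) = 1/0.5505² = 3.300.
True area = apparent / (areal scale) = 150000 / 3.300 ≈ 45500 km².

45500 km²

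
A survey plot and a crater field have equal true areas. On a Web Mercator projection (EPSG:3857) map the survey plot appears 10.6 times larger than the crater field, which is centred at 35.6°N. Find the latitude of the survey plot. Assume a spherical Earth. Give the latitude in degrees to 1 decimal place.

Mercator areal scale is sec²φ, so apparent-area ratio = sec²φ₁ / sec²φ₂ = cos²φ₂ / cos²φ₁.
cos²φ₂ / cos²φ₁ = 10.6  ⇒  cos φ₁ = cos 35.6° / √10.6 = 0.8131/3.256 = 0.2497.
φ₁ = arccos(0.2497) ≈ 75.5°.

75.5°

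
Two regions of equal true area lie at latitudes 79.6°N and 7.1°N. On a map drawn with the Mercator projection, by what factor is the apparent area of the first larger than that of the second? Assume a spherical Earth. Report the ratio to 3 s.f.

30.2

Mercator is conformal with k = sec φ, so areal scale = k² = sec²φ.
At 79.6°: sec²(79.6°) = 1/0.1805² = 30.69.
At 7.1°: sec²(7.1°) = 1/0.9923² = 1.016.
Ratio = 30.69/1.016 = cos²(7.1°)/cos²(79.6°) ≈ 30.2.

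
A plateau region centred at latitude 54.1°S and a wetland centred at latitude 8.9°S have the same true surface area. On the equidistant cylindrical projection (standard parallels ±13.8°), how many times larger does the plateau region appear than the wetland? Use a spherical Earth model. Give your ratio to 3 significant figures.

With standard parallel φ₀ = 13.8°, the equirectangular projection gives x = Rλ cos φ₀, y = Rφ, so h = 1 and k = cos 13.8° / cos φ.
Areal scale at 54.1°: h·k = 1.000 × 1.656 = 1.656.
Areal scale at 8.9°: h·k = 1.000 × 0.9830 = 0.9830.
Ratio = 1.656/0.9830 ≈ 1.68.

1.68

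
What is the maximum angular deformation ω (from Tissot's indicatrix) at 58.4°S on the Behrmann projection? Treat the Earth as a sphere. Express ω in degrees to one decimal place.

55.3°

Behrmann is a cylindrical equal-area projection with standard parallels at ±30°. For cylindrical equal-area with standard parallel φ₀, h = cos φ / cos φ₀ and k = cos φ₀ / cos φ, so h·k = 1.
At 58.4°: h = 0.6050, k = 1.653; principal scales a = 1.653, b = 0.6050.
sin(ω/2) = (a − b)/(a + b) = 1.048/2.258 = 0.4640, so ω = 2 arcsin(0.4640) ≈ 55.3°.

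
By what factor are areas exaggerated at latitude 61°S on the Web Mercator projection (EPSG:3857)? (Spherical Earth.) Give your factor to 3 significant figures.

4.25

Mercator is conformal, so the point scale is isotropic: h = k = sec φ = 1/cos φ.
Areal scale = k² = sec²φ = 1/cos²(61°) = 1/0.4848² = 4.255.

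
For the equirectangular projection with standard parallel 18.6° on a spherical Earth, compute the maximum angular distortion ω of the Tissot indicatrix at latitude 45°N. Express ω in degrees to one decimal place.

16.7°

The equidistant cylindrical projection with φ₀ = 18.6° has h = 1 (meridians true) and k = cos φ₀ / cos φ along parallels.
At 45°: h = 1.000, k = 1.340; principal scales a = 1.340, b = 1.000.
sin(ω/2) = (a − b)/(a + b) = 0.3403/2.340 = 0.1454, so ω = 2 arcsin(0.1454) ≈ 16.7°.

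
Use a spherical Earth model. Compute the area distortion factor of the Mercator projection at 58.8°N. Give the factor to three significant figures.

3.73

For Mercator, h = k = sec φ (a conformal cylindrical projection has a single point scale, 1/cos φ).
Areal scale = k² = sec²φ = 1/cos²(58.8°) = 1/0.5180² = 3.726.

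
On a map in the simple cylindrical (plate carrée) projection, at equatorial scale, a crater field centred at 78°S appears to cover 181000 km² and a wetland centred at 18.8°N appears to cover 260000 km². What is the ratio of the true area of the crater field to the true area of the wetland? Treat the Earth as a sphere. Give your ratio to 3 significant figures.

Plate carrée has h = 1 and k = sec φ, giving areal scale sec φ; true area = (apparent area) · cos φ.
True area of crater field: 181000 × cos(78°) = 181000 × 0.2079 = 37630 km².
True area of wetland: 260000 × cos(18.8°) = 260000 × 0.9466 = 246100 km².
Ratio = 37630 / 246100 ≈ 0.153.

0.153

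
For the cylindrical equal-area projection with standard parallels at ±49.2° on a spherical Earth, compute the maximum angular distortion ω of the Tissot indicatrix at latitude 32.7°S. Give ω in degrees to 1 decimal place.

A cylindrical equal-area projection with standard parallel φ₀ has meridian scale h = cos φ / cos φ₀ and parallel scale k = cos φ₀ / cos φ (so areas are preserved, h·k = 1).
At 32.7°: h = 1.288, k = 0.7765; principal scales a = 1.288, b = 0.7765.
sin(ω/2) = (a − b)/(a + b) = 0.5114/2.064 = 0.2477, so ω = 2 arcsin(0.2477) ≈ 28.7°.

28.7°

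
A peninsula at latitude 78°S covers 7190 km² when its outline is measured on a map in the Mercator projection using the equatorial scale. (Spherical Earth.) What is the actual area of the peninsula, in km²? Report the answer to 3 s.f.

For Mercator, h = k = sec φ (a conformal cylindrical projection has a single point scale, 1/cos φ).
Areal scale = k² = sec²φ = 1/cos²(78°) = 1/0.2079² = 23.13.
True area = apparent / (areal scale) = 7190 / 23.13 ≈ 311 km².

311 km²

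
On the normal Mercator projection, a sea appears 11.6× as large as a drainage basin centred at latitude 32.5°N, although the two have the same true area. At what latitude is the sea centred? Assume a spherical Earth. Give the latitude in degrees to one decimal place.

On Mercator, (apparent₁)/(apparent₂) = sec²φ₁ / sec²φ₂ when true areas are equal.
cos²φ₂ / cos²φ₁ = 11.6  ⇒  cos φ₁ = cos 32.5° / √11.6 = 0.8434/3.406 = 0.2476.
φ₁ = arccos(0.2476) ≈ 75.7°.

75.7°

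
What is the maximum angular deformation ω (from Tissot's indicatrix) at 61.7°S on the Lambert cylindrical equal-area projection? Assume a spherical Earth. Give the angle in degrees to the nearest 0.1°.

78.5°

The Lambert cylindrical equal-area projection is the cylindrical equal-area projection with its standard parallel at the equator (φ₀ = 0). For cylindrical equal-area with standard parallel φ₀, h = cos φ / cos φ₀ and k = cos φ₀ / cos φ, so h·k = 1.
At 61.7°: h = 0.4741, k = 2.109; principal scales a = 2.109, b = 0.4741.
sin(ω/2) = (a − b)/(a + b) = 1.635/2.583 = 0.6330, so ω = 2 arcsin(0.6330) ≈ 78.5°.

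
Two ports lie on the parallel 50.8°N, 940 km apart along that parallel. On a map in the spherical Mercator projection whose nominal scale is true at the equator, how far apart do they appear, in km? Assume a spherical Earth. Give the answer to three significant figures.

The Mercator projection is conformal; its linear scale factor is the same in every direction and equals sec φ = 1/cos φ.
Along the parallel, k = sec 50.8° = 1/0.6320 = 1.582.
Map distance = 940 × 1.582 ≈ 1490 km.

1490 km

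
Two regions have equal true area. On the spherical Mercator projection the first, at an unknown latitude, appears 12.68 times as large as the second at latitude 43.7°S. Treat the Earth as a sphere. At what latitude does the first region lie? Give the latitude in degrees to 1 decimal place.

78.3°

Mercator areal scale is sec²φ, so apparent-area ratio = sec²φ₁ / sec²φ₂ = cos²φ₂ / cos²φ₁.
cos²φ₂ / cos²φ₁ = 12.68  ⇒  cos φ₁ = cos 43.7° / √12.68 = 0.7230/3.561 = 0.2030.
φ₁ = arccos(0.2030) ≈ 78.3°.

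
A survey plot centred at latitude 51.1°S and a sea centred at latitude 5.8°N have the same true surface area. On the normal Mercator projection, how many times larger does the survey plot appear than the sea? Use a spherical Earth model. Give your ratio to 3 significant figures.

2.51

Mercator is conformal with k = sec φ, so areal scale = k² = sec²φ.
At 51.1°: sec²(51.1°) = 1/0.6280² = 2.536.
At 5.8°: sec²(5.8°) = 1/0.9949² = 1.010.
Ratio = 2.536/1.010 = cos²(5.8°)/cos²(51.1°) ≈ 2.51.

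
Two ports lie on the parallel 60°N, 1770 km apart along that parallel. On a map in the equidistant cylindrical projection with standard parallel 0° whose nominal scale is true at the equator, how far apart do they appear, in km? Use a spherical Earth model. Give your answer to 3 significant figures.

For the equirectangular projection with φ₀ = 0 (plate carrée), h = 1 along meridians and k = sec φ along parallels.
Along the parallel, k = sec 60° = 1/0.5000 = 2.000.
Map distance = 1770 × 2.000 ≈ 3540 km.

3540 km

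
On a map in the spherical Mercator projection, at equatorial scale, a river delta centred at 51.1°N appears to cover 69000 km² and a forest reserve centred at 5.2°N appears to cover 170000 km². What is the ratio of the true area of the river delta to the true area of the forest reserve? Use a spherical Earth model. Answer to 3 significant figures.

0.161

On Mercator the areal scale is sec²φ, so true area = apparent × cos²φ.
True area of river delta: 69000 × cos²(51.1°) = 69000 × 0.3943 = 27210 km².
True area of forest reserve: 170000 × cos²(5.2°) = 170000 × 0.9918 = 168600 km².
Ratio = 27210 / 168600 ≈ 0.161.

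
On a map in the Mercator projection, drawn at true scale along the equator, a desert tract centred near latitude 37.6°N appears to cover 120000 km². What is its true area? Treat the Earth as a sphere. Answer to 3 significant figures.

75300 km²

The Mercator projection is conformal; its linear scale factor is the same in every direction and equals sec φ = 1/cos φ.
Areal scale = k² = sec²φ = 1/cos²(37.6°) = 1/0.7923² = 1.593.
True area = apparent / (areal scale) = 120000 / 1.593 ≈ 75300 km².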